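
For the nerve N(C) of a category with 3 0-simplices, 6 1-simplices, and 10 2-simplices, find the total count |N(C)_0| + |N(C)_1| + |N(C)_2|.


The 2-skeleton of the nerve N(C) consists of simplices in dimensions 0, 1, 2:
  |N(C)_0| = 3 (objects)
  |N(C)_1| = 6 (morphisms)
  |N(C)_2| = 10 (composable pairs)
Total = 3 + 6 + 10 = 19

19


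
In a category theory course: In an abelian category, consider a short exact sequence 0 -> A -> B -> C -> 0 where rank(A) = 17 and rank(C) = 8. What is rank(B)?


For a short exact sequence 0 -> A -> B -> C -> 0,
rank is additive: rank(B) = rank(A) + rank(C).
rank(B) = 17 + 8 = 25

25


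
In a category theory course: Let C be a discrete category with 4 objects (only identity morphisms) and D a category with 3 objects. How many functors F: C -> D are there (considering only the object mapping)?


A functor from a discrete category C to D is determined by
where each object maps. Each of the 4 objects of C can map
to any of the 3 objects of D independently.
Number of functors = 3^4 = 81

81


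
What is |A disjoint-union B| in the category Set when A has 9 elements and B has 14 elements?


In Set, the coproduct A + B is the disjoint union.
|A + B| = |A| + |B| = 9 + 14 = 23

23


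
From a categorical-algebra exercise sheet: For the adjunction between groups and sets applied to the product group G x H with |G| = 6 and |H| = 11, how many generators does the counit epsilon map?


The counit epsilon_K: F(U(K)) -> K of the Free-Forgetful adjunction
maps |K| generators of F(U(K)) into K. For K = G x H (the product group),
|G x H| = |G| * |H|.
Total generators mapped = 6 * 11 = 66.

66


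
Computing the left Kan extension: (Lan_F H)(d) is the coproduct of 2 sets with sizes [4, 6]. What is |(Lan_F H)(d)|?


Pointwise, the left Kan extension (Lan_F H)(d) is the colimit, indexed
by the comma category (F downarrow d), of H composed with the
projection (F downarrow d) -> C. Here that colimit is given
as a coproduct (disjoint union) of sets, so its cardinality is the
sum of the sizes of the summands.
Coproduct of sets with sizes: 4 + 6
= 10

10


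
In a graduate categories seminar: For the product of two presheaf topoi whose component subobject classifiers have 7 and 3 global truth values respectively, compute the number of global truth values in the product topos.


In a product of presheaf topoi E_1 x E_2, the subobject classifier
is Omega = Omega_1 x Omega_2 (componentwise), so
|Omega(top)| = |Omega_1(top_1)| * |Omega_2(top_2)|.
= 7 * 3 = 21.

21


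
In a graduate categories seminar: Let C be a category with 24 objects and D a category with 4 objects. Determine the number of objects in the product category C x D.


The product category C x D has objects that are pairs (c, d).
Number of pairs = |Ob(C)| * |Ob(D)| = 24 * 4 = 96

96


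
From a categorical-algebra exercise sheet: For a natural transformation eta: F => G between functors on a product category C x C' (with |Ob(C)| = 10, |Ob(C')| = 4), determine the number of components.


A natural transformation eta: F => G assigns one component morphism per
object of the domain category.
The domain is the product category C x C', so
|Ob(C x C')| = |Ob(C)| * |Ob(C')| = 10 * 4 = 40.
Therefore eta has 40 component morphisms.

40


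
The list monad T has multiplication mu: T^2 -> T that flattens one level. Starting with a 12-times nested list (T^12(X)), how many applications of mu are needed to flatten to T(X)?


Each application of mu: T^2 -> T removes one layer of nesting.
Starting at depth 12 (i.e., T^12(X)), we need to reach T(X).
Number of mu applications = 12 - 1 = 11

11


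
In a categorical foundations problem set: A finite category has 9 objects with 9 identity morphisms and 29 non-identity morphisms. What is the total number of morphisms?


Each object has an identity morphism, giving 9 identities.
Adding the 29 non-identity morphisms:
Total = 9 + 29 = 38

38


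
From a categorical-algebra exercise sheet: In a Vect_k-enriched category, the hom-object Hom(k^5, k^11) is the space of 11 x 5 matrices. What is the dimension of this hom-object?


In Vect-enriched categories, Hom(k^n, k^m) is the space of m x n matrices.
dim(Hom(k^5, k^11)) = 11 * 5 = 55

55


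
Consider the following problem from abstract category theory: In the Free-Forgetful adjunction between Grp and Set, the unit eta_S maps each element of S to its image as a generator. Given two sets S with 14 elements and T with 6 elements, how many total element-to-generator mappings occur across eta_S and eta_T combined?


The unit eta_X: X -> U(F(X)) of the Free-Forgetful adjunction
maps each element of X to a generator of F(X). For X = S + T (disjoint
union in Set), |S + T| = |S| + |T|.
Total mappings = 14 + 6 = 20.

20


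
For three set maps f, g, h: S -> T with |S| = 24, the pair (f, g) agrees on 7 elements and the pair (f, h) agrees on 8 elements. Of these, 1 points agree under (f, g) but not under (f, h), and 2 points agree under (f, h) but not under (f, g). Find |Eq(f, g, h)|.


Eq(f, g, h) is the triple-agreement set: points in S where all three
maps take the same value. Using inclusion-exclusion on the pairwise data:
Pair (f, g) agrees on 7 points; pair (f, h) on 8 points.
Points agreeing under (f, g) but not (f, h) = 1; under (f, h) but not (f, g) = 2.
Triple-agreement = agreement-in-(f, g) minus points that agree under (f, g) but not (f, h):
|Eq(f, g, h)| = 7 - 1 = 6
(cross-check via (f, h): 8 - 2 = 6.)

6


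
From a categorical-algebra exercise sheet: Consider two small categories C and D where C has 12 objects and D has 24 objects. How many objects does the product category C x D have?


The product category C x D has objects that are pairs (c, d).
Number of pairs = |Ob(C)| * |Ob(D)| = 12 * 24 = 288

288


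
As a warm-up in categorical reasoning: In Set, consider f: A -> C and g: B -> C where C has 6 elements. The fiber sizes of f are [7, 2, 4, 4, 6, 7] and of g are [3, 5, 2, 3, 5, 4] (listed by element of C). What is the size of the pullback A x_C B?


The pullback A x_C B consists of pairs (a, b) with f(a) = g(b).
For each element c in C, the fiber product has |f^-1(c)| * |g^-1(c)| elements.
Summing over C: 7 * 3 + 2 * 5 + 4 * 2 + 4 * 3 + 6 * 5 + 7 * 4
= 21 + 10 + 8 + 12 + 30 + 28 = 109

109


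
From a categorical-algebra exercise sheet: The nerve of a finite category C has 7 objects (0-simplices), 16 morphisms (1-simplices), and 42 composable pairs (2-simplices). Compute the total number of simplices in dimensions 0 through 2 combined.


The 2-skeleton of the nerve N(C) consists of simplices in dimensions 0, 1, 2:
  |N(C)_0| = 7 (objects)
  |N(C)_1| = 16 (morphisms)
  |N(C)_2| = 42 (composable pairs)
Total = 7 + 16 + 42 = 65

65


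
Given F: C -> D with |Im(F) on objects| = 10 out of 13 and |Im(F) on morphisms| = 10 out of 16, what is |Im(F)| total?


The image of F consists of distinct objects and distinct morphisms.
|Im(F)| on objects = 10
|Im(F)| on morphisms = 10
Total image cardinality = 10 + 10 = 20

20


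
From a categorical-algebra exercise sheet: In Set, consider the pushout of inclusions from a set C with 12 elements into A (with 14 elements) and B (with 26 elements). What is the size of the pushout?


The pushout A +_C B identifies the images of C in A and B.
|A +_C B| = |A| + |B| - |C| (for injections).
= 14 + 26 - 12 = 28

28


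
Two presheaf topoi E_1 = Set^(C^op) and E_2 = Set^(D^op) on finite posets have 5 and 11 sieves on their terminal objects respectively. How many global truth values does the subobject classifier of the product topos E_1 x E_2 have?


In a product of presheaf topoi E_1 x E_2, the subobject classifier
is Omega = Omega_1 x Omega_2 (componentwise), so
|Omega(top)| = |Omega_1(top_1)| * |Omega_2(top_2)|.
= 5 * 11 = 55.

55


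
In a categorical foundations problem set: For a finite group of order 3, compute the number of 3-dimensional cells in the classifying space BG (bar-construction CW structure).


In the bar-construction CW model of BG, the n-cells are indexed by
n-tuples [g_1|...|g_n] of non-identity elements of G (degenerate
simplices with some g_i = e do not contribute cells), so there are
(|G| - 1)^n n-cells.
For dim = 3 with |G| = 3:
cells = (3 - 1)^3 = 2^3 = 8

8


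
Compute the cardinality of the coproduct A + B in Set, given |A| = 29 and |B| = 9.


In Set, the coproduct A + B is the disjoint union.
|A + B| = |A| + |B| = 29 + 9 = 38

38


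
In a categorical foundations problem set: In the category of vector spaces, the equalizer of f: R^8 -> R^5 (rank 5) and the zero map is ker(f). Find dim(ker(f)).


The equalizer of f and the zero map is ker(f).
By the rank-nullity theorem: dim(ker(f)) = dim(domain) - rank(f).
dim(ker(f)) = 8 - 5 = 3

3


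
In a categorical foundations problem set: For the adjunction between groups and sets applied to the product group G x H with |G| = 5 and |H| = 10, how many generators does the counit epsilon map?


The counit epsilon_K: F(U(K)) -> K of the Free-Forgetful adjunction
maps |K| generators of F(U(K)) into K. For K = G x H (the product group),
|G x H| = |G| * |H|.
Total generators mapped = 5 * 10 = 50.

50


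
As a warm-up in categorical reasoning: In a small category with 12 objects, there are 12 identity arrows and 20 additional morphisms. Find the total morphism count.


Each object has an identity morphism, giving 12 identities.
Adding the 20 non-identity morphisms:
Total = 12 + 20 = 32

32


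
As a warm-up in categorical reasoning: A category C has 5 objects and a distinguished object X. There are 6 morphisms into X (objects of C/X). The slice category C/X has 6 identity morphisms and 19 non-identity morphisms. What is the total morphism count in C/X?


In the slice category C/X, objects are morphisms to X.
Identity morphisms: 6 (one per object of C/X).
Non-identity morphisms: 19.
Total = 6 + 19 = 25

25


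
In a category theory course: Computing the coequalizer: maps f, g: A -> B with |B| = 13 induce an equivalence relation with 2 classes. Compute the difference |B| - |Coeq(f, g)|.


The coequalizer Coeq(f, g) = B / ~ has one element per equivalence class.
|B| = 13, |Coeq(f, g)| = 2.
|B| - |Coeq(f, g)| = 13 - 2 = 11.

11


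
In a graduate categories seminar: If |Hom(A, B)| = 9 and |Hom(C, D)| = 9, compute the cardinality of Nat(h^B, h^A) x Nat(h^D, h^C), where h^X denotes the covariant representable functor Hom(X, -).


By the Yoneda lemma, Nat(h^B, h^A) is isomorphic to Hom(A, B),
so |Nat(h^B, h^A)| = |Hom(A, B)| and |Nat(h^D, h^C)| = |Hom(C, D)|.
|Hom(A, B)| = 9, |Hom(C, D)| = 9.
|Nat(h^B, h^A) x Nat(h^D, h^C)| = 9 * 9 = 81

81


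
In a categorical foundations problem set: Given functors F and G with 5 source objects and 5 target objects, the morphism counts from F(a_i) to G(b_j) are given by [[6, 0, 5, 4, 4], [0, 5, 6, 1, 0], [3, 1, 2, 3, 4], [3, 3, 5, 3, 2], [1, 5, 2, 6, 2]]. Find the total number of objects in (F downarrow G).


Objects of (F downarrow G) are triples (a, b, h: F(a)->G(b)).
The count equals the sum of all entries in the hom-matrix.
sum(row 0) = 19
sum(row 1) = 12
sum(row 2) = 13
sum(row 3) = 16
sum(row 4) = 16
Grand total = 76

76


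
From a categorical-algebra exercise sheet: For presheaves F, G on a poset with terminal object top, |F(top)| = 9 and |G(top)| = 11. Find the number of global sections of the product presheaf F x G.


Global sections of a presheaf on a poset with terminal top satisfy
Gamma(H) ~ H(top). Presheaves admit pointwise products, so
(F x G)(top) = F(top) x G(top) (Cartesian product).
|Gamma(F x G)| = |F(top)| * |G(top)| = 9 * 11 = 99.

99


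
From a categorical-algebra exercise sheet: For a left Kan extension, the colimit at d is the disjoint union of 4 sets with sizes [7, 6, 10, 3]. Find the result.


Pointwise, the left Kan extension (Lan_F H)(d) is the colimit, indexed
by the comma category (F downarrow d), of H composed with the
projection (F downarrow d) -> C. Here that colimit is given
as a coproduct (disjoint union) of sets, so its cardinality is the
sum of the sizes of the summands.
Coproduct of sets with sizes: 7 + 6 + 10 + 3
= 26

26


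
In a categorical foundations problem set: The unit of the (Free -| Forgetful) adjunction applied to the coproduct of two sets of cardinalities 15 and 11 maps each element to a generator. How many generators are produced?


The unit eta_X: X -> U(F(X)) of the Free-Forgetful adjunction
maps each element of X to a generator of F(X). For X = S + T (disjoint
union in Set), |S + T| = |S| + |T|.
Total mappings = 15 + 11 = 26.

26


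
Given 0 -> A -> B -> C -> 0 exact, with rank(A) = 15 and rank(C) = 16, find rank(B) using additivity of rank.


For a short exact sequence 0 -> A -> B -> C -> 0,
rank is additive: rank(B) = rank(A) + rank(C).
rank(B) = 15 + 16 = 31

31


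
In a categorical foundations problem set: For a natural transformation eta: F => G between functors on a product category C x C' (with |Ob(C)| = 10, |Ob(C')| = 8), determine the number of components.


A natural transformation eta: F => G assigns one component morphism per
object of the domain category.
The domain is the product category C x C', so
|Ob(C x C')| = |Ob(C)| * |Ob(C')| = 10 * 8 = 80.
Therefore eta has 80 component morphisms.

80


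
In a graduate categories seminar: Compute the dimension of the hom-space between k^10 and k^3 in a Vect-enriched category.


In Vect-enriched categories, Hom(k^n, k^m) is the space of m x n matrices.
dim(Hom(k^10, k^3)) = 3 * 10 = 30

30


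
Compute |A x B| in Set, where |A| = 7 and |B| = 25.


In Set, the product A x B is the Cartesian product.
By the universal property, |A x B| = |A| * |B|.
|A x B| = 7 * 25 = 175

175


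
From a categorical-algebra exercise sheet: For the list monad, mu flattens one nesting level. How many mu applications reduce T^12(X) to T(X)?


Each application of mu: T^2 -> T removes one layer of nesting.
Starting at depth 12 (i.e., T^12(X)), we need to reach T(X).
Number of mu applications = 12 - 1 = 11

11


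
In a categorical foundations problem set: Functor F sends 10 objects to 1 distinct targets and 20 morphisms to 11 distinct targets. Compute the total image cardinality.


The image of F consists of distinct objects and distinct morphisms.
|Im(F)| on objects = 1
|Im(F)| on morphisms = 11
Total image cardinality = 1 + 11 = 12

12


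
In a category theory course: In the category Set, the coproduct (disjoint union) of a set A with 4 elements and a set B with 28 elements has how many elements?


In Set, the coproduct A + B is the disjoint union.
|A + B| = |A| + |B| = 4 + 28 = 32

32


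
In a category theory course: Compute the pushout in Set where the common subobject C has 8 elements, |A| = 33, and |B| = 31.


The pushout A +_C B identifies the images of C in A and B.
|A +_C B| = |A| + |B| - |C| (for injections).
= 33 + 31 - 8 = 56

56


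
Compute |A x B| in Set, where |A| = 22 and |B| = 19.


In Set, the product A x B is the Cartesian product.
By the universal property, |A x B| = |A| * |B|.
|A x B| = 22 * 19 = 418

418


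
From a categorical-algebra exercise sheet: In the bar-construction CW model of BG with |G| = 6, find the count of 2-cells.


In the bar-construction CW model of BG, the n-cells are indexed by
n-tuples [g_1|...|g_n] of non-identity elements of G (degenerate
simplices with some g_i = e do not contribute cells), so there are
(|G| - 1)^n n-cells.
For dim = 2 with |G| = 6:
cells = (6 - 1)^2 = 5^2 = 25

25


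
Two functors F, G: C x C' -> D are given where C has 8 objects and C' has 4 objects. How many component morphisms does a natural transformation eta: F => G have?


A natural transformation eta: F => G assigns one component morphism per
object of the domain category.
The domain is the product category C x C', so
|Ob(C x C')| = |Ob(C)| * |Ob(C')| = 8 * 4 = 32.
Therefore eta has 32 component morphisms.

32


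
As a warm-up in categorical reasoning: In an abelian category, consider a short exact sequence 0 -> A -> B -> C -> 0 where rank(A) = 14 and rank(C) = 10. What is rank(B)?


For a short exact sequence 0 -> A -> B -> C -> 0,
rank is additive: rank(B) = rank(A) + rank(C).
rank(B) = 14 + 10 = 24

24


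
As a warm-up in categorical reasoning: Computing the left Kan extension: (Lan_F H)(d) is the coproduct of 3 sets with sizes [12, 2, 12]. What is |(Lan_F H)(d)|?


Pointwise, the left Kan extension (Lan_F H)(d) is the colimit, indexed
by the comma category (F downarrow d), of H composed with the
projection (F downarrow d) -> C. Here that colimit is given
as a coproduct (disjoint union) of sets, so its cardinality is the
sum of the sizes of the summands.
Coproduct of sets with sizes: 12 + 2 + 12
= 26

26


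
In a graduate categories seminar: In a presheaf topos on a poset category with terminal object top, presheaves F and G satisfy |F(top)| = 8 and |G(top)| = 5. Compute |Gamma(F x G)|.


Global sections of a presheaf on a poset with terminal top satisfy
Gamma(H) ~ H(top). Presheaves admit pointwise products, so
(F x G)(top) = F(top) x G(top) (Cartesian product).
|Gamma(F x G)| = |F(top)| * |G(top)| = 8 * 5 = 40.

40


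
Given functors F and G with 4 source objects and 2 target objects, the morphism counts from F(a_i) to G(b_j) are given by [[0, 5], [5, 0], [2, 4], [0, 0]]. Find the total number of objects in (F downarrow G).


Objects of (F downarrow G) are triples (a, b, h: F(a)->G(b)).
The count equals the sum of all entries in the hom-matrix.
sum(row 0) = 5
sum(row 1) = 5
sum(row 2) = 6
sum(row 3) = 0
Grand total = 16

16


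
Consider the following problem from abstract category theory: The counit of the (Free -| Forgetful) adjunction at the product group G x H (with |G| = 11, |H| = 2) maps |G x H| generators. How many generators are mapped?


The counit epsilon_K: F(U(K)) -> K of the Free-Forgetful adjunction
maps |K| generators of F(U(K)) into K. For K = G x H (the product group),
|G x H| = |G| * |H|.
Total generators mapped = 11 * 2 = 22.

22


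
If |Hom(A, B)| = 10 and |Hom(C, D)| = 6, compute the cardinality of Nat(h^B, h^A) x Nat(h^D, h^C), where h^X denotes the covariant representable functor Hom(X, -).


By the Yoneda lemma, Nat(h^B, h^A) is isomorphic to Hom(A, B),
so |Nat(h^B, h^A)| = |Hom(A, B)| and |Nat(h^D, h^C)| = |Hom(C, D)|.
|Hom(A, B)| = 10, |Hom(C, D)| = 6.
|Nat(h^B, h^A) x Nat(h^D, h^C)| = 10 * 6 = 60

60


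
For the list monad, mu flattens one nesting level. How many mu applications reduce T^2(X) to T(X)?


Each application of mu: T^2 -> T removes one layer of nesting.
Starting at depth 2 (i.e., T^2(X)), we need to reach T(X).
Number of mu applications = 2 - 1 = 1

1


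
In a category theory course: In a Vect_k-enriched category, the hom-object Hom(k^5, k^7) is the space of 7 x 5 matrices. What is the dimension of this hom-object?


In Vect-enriched categories, Hom(k^n, k^m) is the space of m x n matrices.
dim(Hom(k^5, k^7)) = 7 * 5 = 35

35


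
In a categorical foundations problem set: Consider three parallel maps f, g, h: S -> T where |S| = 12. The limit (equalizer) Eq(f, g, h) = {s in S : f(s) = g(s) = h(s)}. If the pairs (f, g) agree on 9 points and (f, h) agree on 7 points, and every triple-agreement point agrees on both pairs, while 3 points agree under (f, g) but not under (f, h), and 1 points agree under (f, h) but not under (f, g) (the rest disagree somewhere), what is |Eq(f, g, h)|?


Eq(f, g, h) is the triple-agreement set: points in S where all three
maps take the same value. Using inclusion-exclusion on the pairwise data:
Pair (f, g) agrees on 9 points; pair (f, h) on 7 points.
Points agreeing under (f, g) but not (f, h) = 3; under (f, h) but not (f, g) = 1.
Triple-agreement = agreement-in-(f, g) minus points that agree under (f, g) but not (f, h):
|Eq(f, g, h)| = 9 - 3 = 6
(cross-check via (f, h): 7 - 1 = 6.)

6


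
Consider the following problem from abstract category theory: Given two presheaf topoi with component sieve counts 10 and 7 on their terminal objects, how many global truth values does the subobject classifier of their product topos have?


In a product of presheaf topoi E_1 x E_2, the subobject classifier
is Omega = Omega_1 x Omega_2 (componentwise), so
|Omega(top)| = |Omega_1(top_1)| * |Omega_2(top_2)|.
= 10 * 7 = 70.

70


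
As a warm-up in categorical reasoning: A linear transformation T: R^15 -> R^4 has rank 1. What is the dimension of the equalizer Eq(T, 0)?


The equalizer of f and the zero map is ker(f).
By the rank-nullity theorem: dim(ker(f)) = dim(domain) - rank(f).
dim(ker(f)) = 15 - 1 = 14

14


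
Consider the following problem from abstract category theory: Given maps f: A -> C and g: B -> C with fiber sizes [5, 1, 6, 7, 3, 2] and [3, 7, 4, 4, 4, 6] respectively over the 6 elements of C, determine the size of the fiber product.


The pullback A x_C B consists of pairs (a, b) with f(a) = g(b).
For each element c in C, the fiber product has |f^-1(c)| * |g^-1(c)| elements.
Summing over C: 5 * 3 + 1 * 7 + 6 * 4 + 7 * 4 + 3 * 4 + 2 * 6
= 15 + 7 + 24 + 28 + 12 + 12 = 98

98


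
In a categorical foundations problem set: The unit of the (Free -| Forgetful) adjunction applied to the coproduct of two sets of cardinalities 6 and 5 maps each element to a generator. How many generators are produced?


The unit eta_X: X -> U(F(X)) of the Free-Forgetful adjunction
maps each element of X to a generator of F(X). For X = S + T (disjoint
union in Set), |S + T| = |S| + |T|.
Total mappings = 6 + 5 = 11.

11


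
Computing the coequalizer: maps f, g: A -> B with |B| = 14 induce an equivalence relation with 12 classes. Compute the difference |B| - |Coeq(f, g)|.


The coequalizer Coeq(f, g) = B / ~ has one element per equivalence class.
|B| = 14, |Coeq(f, g)| = 12.
|B| - |Coeq(f, g)| = 14 - 12 = 2.

2


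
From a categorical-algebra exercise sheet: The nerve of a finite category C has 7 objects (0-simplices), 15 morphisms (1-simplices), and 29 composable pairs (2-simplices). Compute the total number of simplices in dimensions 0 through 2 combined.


The 2-skeleton of the nerve N(C) consists of simplices in dimensions 0, 1, 2:
  |N(C)_0| = 7 (objects)
  |N(C)_1| = 15 (morphisms)
  |N(C)_2| = 29 (composable pairs)
Total = 7 + 15 + 29 = 51

51


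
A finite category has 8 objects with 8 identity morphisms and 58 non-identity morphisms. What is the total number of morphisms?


Each object has an identity morphism, giving 8 identities.
Adding the 58 non-identity morphisms:
Total = 8 + 58 = 66

66


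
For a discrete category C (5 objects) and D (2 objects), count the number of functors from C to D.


A functor from a discrete category C to D is determined by
where each object maps. Each of the 5 objects of C can map
to any of the 2 objects of D independently.
Number of functors = 2^5 = 32

32


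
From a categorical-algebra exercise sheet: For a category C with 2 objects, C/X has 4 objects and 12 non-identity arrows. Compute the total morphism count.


In the slice category C/X, objects are morphisms to X.
Identity morphisms: 4 (one per object of C/X).
Non-identity morphisms: 12.
Total = 4 + 12 = 16

16


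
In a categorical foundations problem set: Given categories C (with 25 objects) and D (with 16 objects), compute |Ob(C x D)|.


The product category C x D has objects that are pairs (c, d).
Number of pairs = |Ob(C)| * |Ob(D)| = 25 * 16 = 400

400


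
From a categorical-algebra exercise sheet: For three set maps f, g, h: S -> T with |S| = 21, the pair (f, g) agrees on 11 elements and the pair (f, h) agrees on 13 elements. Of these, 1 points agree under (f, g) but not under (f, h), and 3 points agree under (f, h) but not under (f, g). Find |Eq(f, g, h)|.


Eq(f, g, h) is the triple-agreement set: points in S where all three
maps take the same value. Using inclusion-exclusion on the pairwise data:
Pair (f, g) agrees on 11 points; pair (f, h) on 13 points.
Points agreeing under (f, g) but not (f, h) = 1; under (f, h) but not (f, g) = 3.
Triple-agreement = agreement-in-(f, g) minus points that agree under (f, g) but not (f, h):
|Eq(f, g, h)| = 11 - 1 = 10
(cross-check via (f, h): 13 - 3 = 10.)

10


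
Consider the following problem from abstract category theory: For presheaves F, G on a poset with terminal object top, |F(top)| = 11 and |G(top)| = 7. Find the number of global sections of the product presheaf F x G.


Global sections of a presheaf on a poset with terminal top satisfy
Gamma(H) ~ H(top). Presheaves admit pointwise products, so
(F x G)(top) = F(top) x G(top) (Cartesian product).
|Gamma(F x G)| = |F(top)| * |G(top)| = 11 * 7 = 77.

77


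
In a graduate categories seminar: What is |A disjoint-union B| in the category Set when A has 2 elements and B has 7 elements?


In Set, the coproduct A + B is the disjoint union.
|A + B| = |A| + |B| = 2 + 7 = 9

9


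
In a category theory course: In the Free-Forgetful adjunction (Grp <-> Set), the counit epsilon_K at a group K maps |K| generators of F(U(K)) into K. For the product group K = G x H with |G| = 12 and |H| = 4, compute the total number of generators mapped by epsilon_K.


The counit epsilon_K: F(U(K)) -> K of the Free-Forgetful adjunction
maps |K| generators of F(U(K)) into K. For K = G x H (the product group),
|G x H| = |G| * |H|.
Total generators mapped = 12 * 4 = 48.

48


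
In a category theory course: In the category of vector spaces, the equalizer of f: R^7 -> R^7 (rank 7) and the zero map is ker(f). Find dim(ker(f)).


The equalizer of f and the zero map is ker(f).
By the rank-nullity theorem: dim(ker(f)) = dim(domain) - rank(f).
dim(ker(f)) = 7 - 7 = 0

0


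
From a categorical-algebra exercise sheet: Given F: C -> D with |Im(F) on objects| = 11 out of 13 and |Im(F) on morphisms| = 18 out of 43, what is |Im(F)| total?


The image of F consists of distinct objects and distinct morphisms.
|Im(F)| on objects = 11
|Im(F)| on morphisms = 18
Total image cardinality = 11 + 18 = 29

29


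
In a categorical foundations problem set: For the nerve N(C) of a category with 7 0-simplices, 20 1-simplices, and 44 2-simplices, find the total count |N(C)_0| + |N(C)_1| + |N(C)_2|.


The 2-skeleton of the nerve N(C) consists of simplices in dimensions 0, 1, 2:
  |N(C)_0| = 7 (objects)
  |N(C)_1| = 20 (morphisms)
  |N(C)_2| = 44 (composable pairs)
Total = 7 + 20 + 44 = 71

71


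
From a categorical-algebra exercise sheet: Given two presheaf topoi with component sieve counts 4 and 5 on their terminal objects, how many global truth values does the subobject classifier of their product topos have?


In a product of presheaf topoi E_1 x E_2, the subobject classifier
is Omega = Omega_1 x Omega_2 (componentwise), so
|Omega(top)| = |Omega_1(top_1)| * |Omega_2(top_2)|.
= 4 * 5 = 20.

20


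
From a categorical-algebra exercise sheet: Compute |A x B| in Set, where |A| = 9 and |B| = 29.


In Set, the product A x B is the Cartesian product.
By the universal property, |A x B| = |A| * |B|.
|A x B| = 9 * 29 = 261

261


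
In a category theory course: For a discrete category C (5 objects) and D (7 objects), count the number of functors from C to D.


A functor from a discrete category C to D is determined by
where each object maps. Each of the 5 objects of C can map
to any of the 7 objects of D independently.
Number of functors = 7^5 = 16807

16807


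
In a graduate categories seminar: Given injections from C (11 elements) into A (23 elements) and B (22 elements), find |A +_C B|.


The pushout A +_C B identifies the images of C in A and B.
|A +_C B| = |A| + |B| - |C| (for injections).
= 23 + 22 - 11 = 34

34


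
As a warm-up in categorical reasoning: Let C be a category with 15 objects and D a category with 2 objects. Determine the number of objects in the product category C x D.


The product category C x D has objects that are pairs (c, d).
Number of pairs = |Ob(C)| * |Ob(D)| = 15 * 2 = 30

30


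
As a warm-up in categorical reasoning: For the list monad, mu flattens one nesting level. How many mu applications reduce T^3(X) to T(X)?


Each application of mu: T^2 -> T removes one layer of nesting.
Starting at depth 3 (i.e., T^3(X)), we need to reach T(X).
Number of mu applications = 3 - 1 = 2

2


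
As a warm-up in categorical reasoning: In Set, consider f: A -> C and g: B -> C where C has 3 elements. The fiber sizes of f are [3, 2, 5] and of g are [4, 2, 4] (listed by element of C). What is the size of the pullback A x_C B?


The pullback A x_C B consists of pairs (a, b) with f(a) = g(b).
For each element c in C, the fiber product has |f^-1(c)| * |g^-1(c)| elements.
Summing over C: 3 * 4 + 2 * 2 + 5 * 4
= 12 + 4 + 20 = 36

36


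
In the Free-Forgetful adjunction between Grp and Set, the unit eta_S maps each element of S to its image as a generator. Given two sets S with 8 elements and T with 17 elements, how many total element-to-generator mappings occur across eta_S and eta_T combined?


The unit eta_X: X -> U(F(X)) of the Free-Forgetful adjunction
maps each element of X to a generator of F(X). For X = S + T (disjoint
union in Set), |S + T| = |S| + |T|.
Total mappings = 8 + 17 = 25.

25


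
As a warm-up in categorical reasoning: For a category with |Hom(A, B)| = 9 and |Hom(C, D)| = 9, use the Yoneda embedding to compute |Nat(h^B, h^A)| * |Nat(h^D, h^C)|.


By the Yoneda lemma, Nat(h^B, h^A) is isomorphic to Hom(A, B),
so |Nat(h^B, h^A)| = |Hom(A, B)| and |Nat(h^D, h^C)| = |Hom(C, D)|.
|Hom(A, B)| = 9, |Hom(C, D)| = 9.
|Nat(h^B, h^A) x Nat(h^D, h^C)| = 9 * 9 = 81

81


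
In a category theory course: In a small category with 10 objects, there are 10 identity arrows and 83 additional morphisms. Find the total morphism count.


Each object has an identity morphism, giving 10 identities.
Adding the 83 non-identity morphisms:
Total = 10 + 83 = 93

93


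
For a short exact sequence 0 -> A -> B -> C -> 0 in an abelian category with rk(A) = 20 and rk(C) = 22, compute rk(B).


For a short exact sequence 0 -> A -> B -> C -> 0,
rank is additive: rank(B) = rank(A) + rank(C).
rank(B) = 20 + 22 = 42

42


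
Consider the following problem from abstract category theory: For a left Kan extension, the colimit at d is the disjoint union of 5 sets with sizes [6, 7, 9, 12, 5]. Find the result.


Pointwise, the left Kan extension (Lan_F H)(d) is the colimit, indexed
by the comma category (F downarrow d), of H composed with the
projection (F downarrow d) -> C. Here that colimit is given
as a coproduct (disjoint union) of sets, so its cardinality is the
sum of the sizes of the summands.
Coproduct of sets with sizes: 6 + 7 + 9 + 12 + 5
= 39

39


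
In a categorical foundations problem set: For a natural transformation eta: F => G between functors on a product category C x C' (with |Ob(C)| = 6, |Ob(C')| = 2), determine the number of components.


A natural transformation eta: F => G assigns one component morphism per
object of the domain category.
The domain is the product category C x C', so
|Ob(C x C')| = |Ob(C)| * |Ob(C')| = 6 * 2 = 12.
Therefore eta has 12 component morphisms.

12


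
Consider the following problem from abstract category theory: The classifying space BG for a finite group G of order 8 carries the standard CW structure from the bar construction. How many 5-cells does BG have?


In the bar-construction CW model of BG, the n-cells are indexed by
n-tuples [g_1|...|g_n] of non-identity elements of G (degenerate
simplices with some g_i = e do not contribute cells), so there are
(|G| - 1)^n n-cells.
For dim = 5 with |G| = 8:
cells = (8 - 1)^5 = 7^5 = 16807

16807


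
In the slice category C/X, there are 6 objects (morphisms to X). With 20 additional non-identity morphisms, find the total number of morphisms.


In the slice category C/X, objects are morphisms to X.
Identity morphisms: 6 (one per object of C/X).
Non-identity morphisms: 20.
Total = 6 + 20 = 26

26


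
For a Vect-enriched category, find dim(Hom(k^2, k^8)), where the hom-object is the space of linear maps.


In Vect-enriched categories, Hom(k^n, k^m) is the space of m x n matrices.
dim(Hom(k^2, k^8)) = 8 * 2 = 16

16


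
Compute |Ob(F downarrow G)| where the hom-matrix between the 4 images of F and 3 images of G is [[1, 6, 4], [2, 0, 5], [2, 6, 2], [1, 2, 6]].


Objects of (F downarrow G) are triples (a, b, h: F(a)->G(b)).
The count equals the sum of all entries in the hom-matrix.
sum(row 0) = 11
sum(row 1) = 7
sum(row 2) = 10
sum(row 3) = 9
Grand total = 37

37


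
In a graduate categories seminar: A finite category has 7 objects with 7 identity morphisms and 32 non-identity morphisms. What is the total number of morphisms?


Each object has an identity morphism, giving 7 identities.
Adding the 32 non-identity morphisms:
Total = 7 + 32 = 39

39


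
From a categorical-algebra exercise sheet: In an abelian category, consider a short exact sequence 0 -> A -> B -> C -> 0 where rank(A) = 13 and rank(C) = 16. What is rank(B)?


For a short exact sequence 0 -> A -> B -> C -> 0,
rank is additive: rank(B) = rank(A) + rank(C).
rank(B) = 13 + 16 = 29

29


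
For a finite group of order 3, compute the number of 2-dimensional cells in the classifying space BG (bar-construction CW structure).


In the bar-construction CW model of BG, the n-cells are indexed by
n-tuples [g_1|...|g_n] of non-identity elements of G (degenerate
simplices with some g_i = e do not contribute cells), so there are
(|G| - 1)^n n-cells.
For dim = 2 with |G| = 3:
cells = (3 - 1)^2 = 2^2 = 4

4


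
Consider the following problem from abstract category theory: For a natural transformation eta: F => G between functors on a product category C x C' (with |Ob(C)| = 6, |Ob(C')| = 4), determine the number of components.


A natural transformation eta: F => G assigns one component morphism per
object of the domain category.
The domain is the product category C x C', so
|Ob(C x C')| = |Ob(C)| * |Ob(C')| = 6 * 4 = 24.
Therefore eta has 24 component morphisms.

24


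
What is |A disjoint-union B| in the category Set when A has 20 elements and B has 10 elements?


In Set, the coproduct A + B is the disjoint union.
|A + B| = |A| + |B| = 20 + 10 = 30

30


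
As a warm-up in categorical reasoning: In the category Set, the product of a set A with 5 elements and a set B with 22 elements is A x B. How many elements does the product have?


In Set, the product A x B is the Cartesian product.
By the universal property, |A x B| = |A| * |B|.
|A x B| = 5 * 22 = 110

110


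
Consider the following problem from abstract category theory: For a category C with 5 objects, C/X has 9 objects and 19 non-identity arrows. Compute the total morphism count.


In the slice category C/X, objects are morphisms to X.
Identity morphisms: 9 (one per object of C/X).
Non-identity morphisms: 19.
Total = 9 + 19 = 28

28


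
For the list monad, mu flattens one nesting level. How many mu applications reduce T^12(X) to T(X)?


Each application of mu: T^2 -> T removes one layer of nesting.
Starting at depth 12 (i.e., T^12(X)), we need to reach T(X).
Number of mu applications = 12 - 1 = 11

11


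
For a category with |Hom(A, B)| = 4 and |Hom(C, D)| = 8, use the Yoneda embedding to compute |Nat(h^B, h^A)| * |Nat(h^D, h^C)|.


By the Yoneda lemma, Nat(h^B, h^A) is isomorphic to Hom(A, B),
so |Nat(h^B, h^A)| = |Hom(A, B)| and |Nat(h^D, h^C)| = |Hom(C, D)|.
|Hom(A, B)| = 4, |Hom(C, D)| = 8.
|Nat(h^B, h^A) x Nat(h^D, h^C)| = 4 * 8 = 32

32


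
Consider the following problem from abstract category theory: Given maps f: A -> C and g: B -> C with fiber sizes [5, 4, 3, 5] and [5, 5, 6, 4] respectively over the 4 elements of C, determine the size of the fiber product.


The pullback A x_C B consists of pairs (a, b) with f(a) = g(b).
For each element c in C, the fiber product has |f^-1(c)| * |g^-1(c)| elements.
Summing over C: 5 * 5 + 4 * 5 + 3 * 6 + 5 * 4
= 25 + 20 + 18 + 20 = 83

83


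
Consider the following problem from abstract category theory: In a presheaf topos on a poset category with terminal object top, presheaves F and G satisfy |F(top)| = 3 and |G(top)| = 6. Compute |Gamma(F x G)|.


Global sections of a presheaf on a poset with terminal top satisfy
Gamma(H) ~ H(top). Presheaves admit pointwise products, so
(F x G)(top) = F(top) x G(top) (Cartesian product).
|Gamma(F x G)| = |F(top)| * |G(top)| = 3 * 6 = 18.

18


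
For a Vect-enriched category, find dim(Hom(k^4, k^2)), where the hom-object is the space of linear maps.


In Vect-enriched categories, Hom(k^n, k^m) is the space of m x n matrices.
dim(Hom(k^4, k^2)) = 2 * 4 = 8

8


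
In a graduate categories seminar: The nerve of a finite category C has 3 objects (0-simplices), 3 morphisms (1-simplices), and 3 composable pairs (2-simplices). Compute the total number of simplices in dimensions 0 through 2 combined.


The 2-skeleton of the nerve N(C) consists of simplices in dimensions 0, 1, 2:
  |N(C)_0| = 3 (objects)
  |N(C)_1| = 3 (morphisms)
  |N(C)_2| = 3 (composable pairs)
Total = 3 + 3 + 3 = 9

9


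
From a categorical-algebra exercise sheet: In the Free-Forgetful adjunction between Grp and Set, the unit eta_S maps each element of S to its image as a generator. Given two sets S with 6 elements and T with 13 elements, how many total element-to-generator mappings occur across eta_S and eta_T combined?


The unit eta_X: X -> U(F(X)) of the Free-Forgetful adjunction
maps each element of X to a generator of F(X). For X = S + T (disjoint
union in Set), |S + T| = |S| + |T|.
Total mappings = 6 + 13 = 19.

19


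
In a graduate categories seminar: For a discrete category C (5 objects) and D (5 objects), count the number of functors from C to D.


A functor from a discrete category C to D is determined by
where each object maps. Each of the 5 objects of C can map
to any of the 5 objects of D independently.
Number of functors = 5^5 = 3125

3125


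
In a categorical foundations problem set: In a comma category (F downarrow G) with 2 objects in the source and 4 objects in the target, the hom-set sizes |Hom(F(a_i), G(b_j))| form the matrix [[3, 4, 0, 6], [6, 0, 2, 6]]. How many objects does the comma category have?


Objects of (F downarrow G) are triples (a, b, h: F(a)->G(b)).
The count equals the sum of all entries in the hom-matrix.
sum(row 0) = 13
sum(row 1) = 14
Grand total = 27

27


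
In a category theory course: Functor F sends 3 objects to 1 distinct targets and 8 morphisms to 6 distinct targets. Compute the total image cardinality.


The image of F consists of distinct objects and distinct morphisms.
|Im(F)| on objects = 1
|Im(F)| on morphisms = 6
Total image cardinality = 1 + 6 = 7

7


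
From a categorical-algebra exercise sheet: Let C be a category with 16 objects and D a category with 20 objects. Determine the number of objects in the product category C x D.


The product category C x D has objects that are pairs (c, d).
Number of pairs = |Ob(C)| * |Ob(D)| = 16 * 20 = 320

320


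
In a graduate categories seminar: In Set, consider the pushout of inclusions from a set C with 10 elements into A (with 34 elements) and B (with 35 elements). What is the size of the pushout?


The pushout A +_C B identifies the images of C in A and B.
|A +_C B| = |A| + |B| - |C| (for injections).
= 34 + 35 - 10 = 59

59


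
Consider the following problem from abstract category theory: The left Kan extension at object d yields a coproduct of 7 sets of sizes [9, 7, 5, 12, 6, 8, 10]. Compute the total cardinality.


Pointwise, the left Kan extension (Lan_F H)(d) is the colimit, indexed
by the comma category (F downarrow d), of H composed with the
projection (F downarrow d) -> C. Here that colimit is given
as a coproduct (disjoint union) of sets, so its cardinality is the
sum of the sizes of the summands.
Coproduct of sets with sizes: 9 + 7 + 5 + 12 + 6 + 8 + 10
= 57

57


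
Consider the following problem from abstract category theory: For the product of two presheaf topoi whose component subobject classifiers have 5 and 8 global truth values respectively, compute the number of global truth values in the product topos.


In a product of presheaf topoi E_1 x E_2, the subobject classifier
is Omega = Omega_1 x Omega_2 (componentwise), so
|Omega(top)| = |Omega_1(top_1)| * |Omega_2(top_2)|.
= 5 * 8 = 40.

40
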